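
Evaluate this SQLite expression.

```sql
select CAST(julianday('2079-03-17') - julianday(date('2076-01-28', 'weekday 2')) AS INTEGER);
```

`weekday 2` advances to the next Tuesday; 2076-01-28 is already a Tuesday, so it stays at 2076-01-28.
3 days remain in January 2076 after the 28th (31 − 28).
Full months from February 2076 through February 2079 contribute their day counts.
Then 17 days into March 2079.
Total: 3 + 29 + 31 + 30 + 31 + 30 + 31 + 31 + 30 + 31 + 30 + 31 + 31 + 28 + 31 + 30 + 31 + 30 + 31 + 31 + 30 + 31 + 30 + 31 + 31 + 28 + 31 + 30 + 31 + 30 + 31 + 31 + 30 + 31 + 30 + 31 + 31 + 28 + 17 = 1144.

1144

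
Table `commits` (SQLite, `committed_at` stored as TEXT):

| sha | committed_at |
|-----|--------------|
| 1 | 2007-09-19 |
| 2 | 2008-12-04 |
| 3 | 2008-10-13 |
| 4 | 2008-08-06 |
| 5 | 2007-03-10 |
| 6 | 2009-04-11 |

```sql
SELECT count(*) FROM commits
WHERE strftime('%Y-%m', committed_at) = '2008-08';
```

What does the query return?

1

Rows with year-month 2008-08: 2008-08-06 → 1.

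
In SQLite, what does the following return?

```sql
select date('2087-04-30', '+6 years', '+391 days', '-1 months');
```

2094-04-26

Adding +6 years to 2087-04-30 gives 2093-04-30.
Applying '+391 days' to 2093-04-30: counting 391 days forward gives 2094-05-26.
Adding -1 month to 2094-05-26 gives 2094-04-26.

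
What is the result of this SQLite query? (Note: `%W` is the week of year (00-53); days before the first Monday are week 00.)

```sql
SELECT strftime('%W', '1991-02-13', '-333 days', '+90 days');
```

24

First apply '-333 days', '+90 days': 1991-02-13 → 1990-06-15.
1990-06-15 is a Friday. SQLite's %W counts Mondays since the year started; the result is 24.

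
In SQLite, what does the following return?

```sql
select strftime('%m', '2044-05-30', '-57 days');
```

04

First apply '-57 days': 2044-05-30 → 2044-04-03.
`%m` extracts the 2-digit month (01-12): 04.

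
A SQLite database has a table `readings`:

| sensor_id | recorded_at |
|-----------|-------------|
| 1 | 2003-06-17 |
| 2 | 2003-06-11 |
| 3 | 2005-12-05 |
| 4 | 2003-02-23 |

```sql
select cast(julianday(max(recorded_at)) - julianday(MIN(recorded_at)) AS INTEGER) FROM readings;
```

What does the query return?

MIN = 2003-02-23, MAX = 2005-12-05.
5 days remain in February 2003 after the 23rd (28 − 23).
Full months from March 2003 through November 2005 contribute their day counts.
Then 5 days into December 2005.
Total: 5 + 31 + 30 + 31 + 30 + 31 + 31 + 30 + 31 + 30 + 31 + 31 + 29 + 31 + 30 + 31 + 30 + 31 + 31 + 30 + 31 + 30 + 31 + 31 + 28 + 31 + 30 + 31 + 30 + 31 + 31 + 30 + 31 + 30 + 5 = 1016.

1016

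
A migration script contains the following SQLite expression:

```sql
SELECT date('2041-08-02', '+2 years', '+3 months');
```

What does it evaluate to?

2043-11-02

Adding +2 years to 2041-08-02 gives 2043-08-02.
Adding +3 months to 2043-08-02 gives 2043-11-02.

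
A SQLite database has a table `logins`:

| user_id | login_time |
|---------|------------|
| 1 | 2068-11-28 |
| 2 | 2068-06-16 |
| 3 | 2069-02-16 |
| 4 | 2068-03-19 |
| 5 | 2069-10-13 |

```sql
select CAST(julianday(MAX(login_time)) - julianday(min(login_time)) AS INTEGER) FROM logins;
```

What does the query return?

MIN = 2068-03-19, MAX = 2069-10-13.
12 days remain in March 2068 after the 19th (31 − 19).
Full months from April 2068 through September 2069 contribute their day counts.
Then 13 days into October 2069.
Total: 12 + 30 + 31 + 30 + 31 + 31 + 30 + 31 + 30 + 31 + 31 + 28 + 31 + 30 + 31 + 30 + 31 + 31 + 30 + 13 = 573.

573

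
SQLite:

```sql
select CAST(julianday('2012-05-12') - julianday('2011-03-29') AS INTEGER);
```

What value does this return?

410

2 days remain in March 2011 after the 29th (31 − 29).
Full months from April 2011 through April 2012 contribute their day counts.
Then 12 days into May 2012.
Total: 2 + 30 + 31 + 30 + 31 + 31 + 30 + 31 + 30 + 31 + 31 + 29 + 31 + 30 + 12 = 410.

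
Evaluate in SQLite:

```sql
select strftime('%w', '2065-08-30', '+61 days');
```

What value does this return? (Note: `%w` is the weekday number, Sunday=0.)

5

First apply '+61 days': 2065-08-30 → 2065-10-30.
2065-10-30 is a Friday; with Sunday=0 that is 5.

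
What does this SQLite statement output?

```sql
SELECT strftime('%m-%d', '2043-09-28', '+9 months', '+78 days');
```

First apply '+9 months', '+78 days': 2043-09-28 → 2044-09-14.
`%m-%d` extracts the month-day: 09-14.

09-14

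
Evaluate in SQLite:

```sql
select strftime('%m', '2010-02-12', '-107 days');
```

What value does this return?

First apply '-107 days': 2010-02-12 → 2009-10-28.
`%m` extracts the 2-digit month (01-12): 10.

10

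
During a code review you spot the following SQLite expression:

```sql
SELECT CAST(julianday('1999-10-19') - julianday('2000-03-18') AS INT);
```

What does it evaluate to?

-151

12 days remain in October 1999 after the 19th (31 − 19).
November 1999: 30 days.
December 1999: 31 days.
January 2000: 31 days.
February 2000: 29 days (leap year).
Then 18 days into March 2000.
Total: 12 + 30 + 31 + 31 + 29 + 18 = 151.
The subtraction is earlier − later, so the result is −151 → -151.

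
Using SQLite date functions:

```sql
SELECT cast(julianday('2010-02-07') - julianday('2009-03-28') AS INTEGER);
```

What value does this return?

3 days remain in March 2009 after the 28th (31 − 28).
Full months from April 2009 through January 2010 contribute their day counts.
Then 7 days into February 2010.
Total: 3 + 30 + 31 + 30 + 31 + 31 + 30 + 31 + 30 + 31 + 31 + 7 = 316.

316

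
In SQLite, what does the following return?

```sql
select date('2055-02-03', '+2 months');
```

2055-04-03

Adding +2 months to 2055-02-03 gives 2055-04-03.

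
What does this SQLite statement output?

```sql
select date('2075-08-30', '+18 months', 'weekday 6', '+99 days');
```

Adding +18 months to 2075-08-30 targets 2077-02-30. February 2077 has only 28 days, so SQLite normalizes the 2-day overflow forward to 2077-03-02.
`weekday 6` advances to the next Saturday; 2077-03-02 is a Tuesday, so it moves forward to 2077-03-06.
Applying '+99 days' to 2077-03-06: counting 99 days forward gives 2077-06-13.

2077-06-13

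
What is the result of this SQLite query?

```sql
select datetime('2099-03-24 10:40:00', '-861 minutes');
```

861 minutes = 14h 21m; -861 minutes from 2099-03-24 10:40:00 is 2099-03-23 20:19:00 (crosses midnight).

2099-03-23 20:19:00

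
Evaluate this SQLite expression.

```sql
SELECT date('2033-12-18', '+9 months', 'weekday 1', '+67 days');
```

2034-11-24

Adding +9 months to 2033-12-18 gives 2034-09-18.
`weekday 1` advances to the next Monday; 2034-09-18 is already a Monday, so it stays at 2034-09-18.
Applying '+67 days' to 2034-09-18: counting 67 days forward gives 2034-11-24.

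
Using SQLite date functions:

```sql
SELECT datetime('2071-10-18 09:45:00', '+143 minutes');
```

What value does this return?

143 minutes = 2h 23m; +143 minutes from 2071-10-18 09:45:00 is 2071-10-18 12:08:00.

2071-10-18 12:08:00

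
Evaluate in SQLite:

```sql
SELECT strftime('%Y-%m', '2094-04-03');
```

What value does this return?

`%Y-%m` extracts the year-month: 2094-04.

2094-04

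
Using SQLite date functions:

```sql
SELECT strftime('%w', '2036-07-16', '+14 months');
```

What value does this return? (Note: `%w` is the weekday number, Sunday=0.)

First apply '+14 months': 2036-07-16 → 2037-09-16.
2037-09-16 is a Wednesday; with Sunday=0 that is 3.

3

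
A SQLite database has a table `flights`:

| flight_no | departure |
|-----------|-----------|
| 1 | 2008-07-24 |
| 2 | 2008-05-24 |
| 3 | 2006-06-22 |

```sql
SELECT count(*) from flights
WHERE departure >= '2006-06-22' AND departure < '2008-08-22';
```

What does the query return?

Rows in [2006-06-22, 2008-08-22): 2008-07-24, 2008-05-24, 2006-06-22 → 3 rows.

3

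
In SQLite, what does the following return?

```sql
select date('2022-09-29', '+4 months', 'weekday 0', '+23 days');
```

2023-02-21

Adding +4 months to 2022-09-29 gives 2023-01-29.
`weekday 0` advances to the next Sunday; 2023-01-29 is already a Sunday, so it stays at 2023-01-29.
January 2023 has 31 days; 2 remain after the 29th, so 3 days reach 2023-02-01.
Advancing 20 more days within February lands on 2023-02-21.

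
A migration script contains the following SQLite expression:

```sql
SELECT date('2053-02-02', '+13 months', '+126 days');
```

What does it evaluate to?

2054-07-06

Adding +13 months to 2053-02-02 gives 2054-03-02.
Applying '+126 days' to 2054-03-02: counting 126 days forward gives 2054-07-06.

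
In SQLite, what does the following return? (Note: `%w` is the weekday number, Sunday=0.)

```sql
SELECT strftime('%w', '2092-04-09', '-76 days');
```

First apply '-76 days': 2092-04-09 → 2092-01-24.
2092-01-24 is a Thursday; with Sunday=0 that is 4.

4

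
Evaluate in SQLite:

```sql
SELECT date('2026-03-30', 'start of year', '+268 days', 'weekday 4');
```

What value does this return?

`start of year` rewinds 2026-03-30 to 2026-01-01.
Applying '+268 days' to 2026-01-01: counting 268 days forward gives 2026-09-26.
`weekday 4` advances to the next Thursday; 2026-09-26 is a Saturday, so it moves forward to 2026-10-01.

2026-10-01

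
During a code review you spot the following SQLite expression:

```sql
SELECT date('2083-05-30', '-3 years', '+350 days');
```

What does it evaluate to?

Adding -3 years to 2083-05-30 gives 2080-05-30.
Applying '+350 days' to 2080-05-30: counting 350 days forward gives 2081-05-15.

2081-05-15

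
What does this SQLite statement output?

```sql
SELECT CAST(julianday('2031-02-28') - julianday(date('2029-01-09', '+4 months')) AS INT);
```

660

Adding +4 months to 2029-01-09 gives 2029-05-09.
22 days remain in May 2029 after the 9th (31 − 9).
Full months from June 2029 through January 2031 contribute their day counts.
Then 28 days into February 2031.
Total: 22 + 30 + 31 + 31 + 30 + 31 + 30 + 31 + 31 + 28 + 31 + 30 + 31 + 30 + 31 + 31 + 30 + 31 + 30 + 31 + 31 + 28 = 660.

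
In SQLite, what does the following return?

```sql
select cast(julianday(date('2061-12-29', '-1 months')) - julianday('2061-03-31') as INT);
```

Adding -1 month to 2061-12-29 gives 2061-11-29.
0 days remain in March 2061 after the 31st (31 − 31).
Full months from April 2061 through October 2061 contribute their day counts.
Then 29 days into November 2061.
Total: 0 + 30 + 31 + 30 + 31 + 31 + 30 + 31 + 29 = 243.

243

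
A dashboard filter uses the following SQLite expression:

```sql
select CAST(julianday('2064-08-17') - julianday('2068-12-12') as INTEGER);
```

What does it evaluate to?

-1578

14 days remain in August 2064 after the 17th (31 − 17).
Full months from September 2064 through November 2068 contribute their day counts.
Then 12 days into December 2068.
Total: 14 + 30 + 31 + 30 + 31 + 31 + 28 + 31 + 30 + 31 + 30 + 31 + 31 + 30 + 31 + 30 + 31 + 31 + 28 + 31 + 30 + 31 + 30 + 31 + 31 + 30 + 31 + 30 + 31 + 31 + 28 + 31 + 30 + 31 + 30 + 31 + 31 + 30 + 31 + 30 + 31 + 31 + 29 + 31 + 30 + 31 + 30 + 31 + 31 + 30 + 31 + 30 + 12 = 1578.
The subtraction is earlier − later, so the result is −1578 → -1578.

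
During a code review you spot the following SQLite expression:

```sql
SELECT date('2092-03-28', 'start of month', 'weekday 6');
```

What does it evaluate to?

2092-03-01

`start of month` rewinds 2092-03-28 to 2092-03-01.
`weekday 6` advances to the next Saturday; 2092-03-01 is already a Saturday, so it stays at 2092-03-01.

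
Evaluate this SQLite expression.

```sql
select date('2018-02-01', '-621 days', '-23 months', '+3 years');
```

Applying '-621 days' to 2018-02-01: counting 621 days back gives 2016-05-21.
Adding -23 months to 2016-05-21 gives 2014-06-21.
Adding +3 years to 2014-06-21 gives 2017-06-21.

2017-06-21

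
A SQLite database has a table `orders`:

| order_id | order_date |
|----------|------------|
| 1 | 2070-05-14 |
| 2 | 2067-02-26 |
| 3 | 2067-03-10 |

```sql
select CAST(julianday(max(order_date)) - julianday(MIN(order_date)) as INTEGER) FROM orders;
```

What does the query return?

1173

MIN = 2067-02-26, MAX = 2070-05-14.
2 days remain in February 2067 after the 26th (28 − 26).
Full months from March 2067 through April 2070 contribute their day counts.
Then 14 days into May 2070.
Total: 2 + 31 + 30 + 31 + 30 + 31 + 31 + 30 + 31 + 30 + 31 + 31 + 29 + 31 + 30 + 31 + 30 + 31 + 31 + 30 + 31 + 30 + 31 + 31 + 28 + 31 + 30 + 31 + 30 + 31 + 31 + 30 + 31 + 30 + 31 + 31 + 28 + 31 + 30 + 14 = 1173.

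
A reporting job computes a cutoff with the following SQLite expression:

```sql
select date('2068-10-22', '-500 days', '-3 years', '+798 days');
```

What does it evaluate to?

Applying '-500 days' to 2068-10-22: counting 500 days back gives 2067-06-10.
Adding -3 years to 2067-06-10 gives 2064-06-10.
Applying '+798 days' to 2064-06-10: counting 798 days forward gives 2066-08-17.

2066-08-17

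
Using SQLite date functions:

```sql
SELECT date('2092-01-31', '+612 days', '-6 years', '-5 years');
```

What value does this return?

2082-10-04

Applying '+612 days' to 2092-01-31: counting 612 days forward gives 2093-10-04.
Adding -6 years to 2093-10-04 gives 2087-10-04.
Adding -5 years to 2087-10-04 gives 2082-10-04.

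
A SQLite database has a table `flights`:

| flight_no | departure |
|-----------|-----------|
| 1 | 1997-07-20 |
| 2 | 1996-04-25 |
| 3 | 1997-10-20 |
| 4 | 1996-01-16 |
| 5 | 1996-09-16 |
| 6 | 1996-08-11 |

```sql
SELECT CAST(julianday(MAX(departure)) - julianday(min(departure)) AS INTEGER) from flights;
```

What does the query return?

643

MIN = 1996-01-16, MAX = 1997-10-20.
15 days remain in January 1996 after the 16th (31 − 16).
Full months from February 1996 through September 1997 contribute their day counts.
Then 20 days into October 1997.
Total: 15 + 29 + 31 + 30 + 31 + 30 + 31 + 31 + 30 + 31 + 30 + 31 + 31 + 28 + 31 + 30 + 31 + 30 + 31 + 31 + 30 + 20 = 643.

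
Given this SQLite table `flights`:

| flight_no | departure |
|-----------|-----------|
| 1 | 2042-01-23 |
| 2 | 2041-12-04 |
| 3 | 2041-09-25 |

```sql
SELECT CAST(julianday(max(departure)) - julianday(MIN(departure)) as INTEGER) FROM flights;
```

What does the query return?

120

MIN = 2041-09-25, MAX = 2042-01-23.
5 days remain in September 2041 after the 25th (30 − 25).
October 2041: 31 days.
November 2041: 30 days.
December 2041: 31 days.
Then 23 days into January 2042.
Total: 5 + 31 + 30 + 31 + 23 = 120.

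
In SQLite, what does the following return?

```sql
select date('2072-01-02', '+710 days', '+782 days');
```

Applying '+710 days' to 2072-01-02: counting 710 days forward gives 2073-12-12.
Applying '+782 days' to 2073-12-12: counting 782 days forward gives 2076-02-02.

2076-02-02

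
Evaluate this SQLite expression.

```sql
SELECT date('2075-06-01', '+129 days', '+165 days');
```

Applying '+129 days' to 2075-06-01: counting 129 days forward gives 2075-10-08.
Applying '+165 days' to 2075-10-08: counting 165 days forward gives 2076-03-21.

2076-03-21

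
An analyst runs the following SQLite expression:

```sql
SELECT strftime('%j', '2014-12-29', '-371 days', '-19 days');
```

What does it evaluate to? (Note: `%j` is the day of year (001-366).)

338

First apply '-371 days', '-19 days': 2014-12-29 → 2013-12-04.
Day-of-year for 2013-12-04: days since 2013-01-01 inclusive = 338, zero-padded to 338.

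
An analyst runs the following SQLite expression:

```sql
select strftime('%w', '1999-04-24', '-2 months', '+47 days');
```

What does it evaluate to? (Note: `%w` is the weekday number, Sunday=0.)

1

First apply '-2 months', '+47 days': 1999-04-24 → 1999-04-12.
1999-04-12 is a Monday; with Sunday=0 that is 1.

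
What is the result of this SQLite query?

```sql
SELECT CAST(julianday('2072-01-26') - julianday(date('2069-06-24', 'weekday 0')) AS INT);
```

940

`weekday 0` advances to the next Sunday; 2069-06-24 is a Monday, so it moves forward to 2069-06-30.
0 days remain in June 2069 after the 30th (30 − 30).
Full months from July 2069 through December 2071 contribute their day counts.
Then 26 days into January 2072.
Total: 0 + 31 + 31 + 30 + 31 + 30 + 31 + 31 + 28 + 31 + 30 + 31 + 30 + 31 + 31 + 30 + 31 + 30 + 31 + 31 + 28 + 31 + 30 + 31 + 30 + 31 + 31 + 30 + 31 + 30 + 31 + 26 = 940.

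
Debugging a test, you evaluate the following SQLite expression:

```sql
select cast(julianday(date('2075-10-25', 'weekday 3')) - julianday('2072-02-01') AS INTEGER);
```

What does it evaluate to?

1367

`weekday 3` advances to the next Wednesday; 2075-10-25 is a Friday, so it moves forward to 2075-10-30.
28 days remain in February 2072 after the 1st (29 − 1).
Full months from March 2072 through September 2075 contribute their day counts.
Then 30 days into October 2075.
Total: 28 + 31 + 30 + 31 + 30 + 31 + 31 + 30 + 31 + 30 + 31 + 31 + 28 + 31 + 30 + 31 + 30 + 31 + 31 + 30 + 31 + 30 + 31 + 31 + 28 + 31 + 30 + 31 + 30 + 31 + 31 + 30 + 31 + 30 + 31 + 31 + 28 + 31 + 30 + 31 + 30 + 31 + 31 + 30 + 30 = 1367.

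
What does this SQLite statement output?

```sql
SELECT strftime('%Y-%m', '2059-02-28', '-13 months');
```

First apply '-13 months': 2059-02-28 → 2058-01-28.
`%Y-%m` extracts the year-month: 2058-01.

2058-01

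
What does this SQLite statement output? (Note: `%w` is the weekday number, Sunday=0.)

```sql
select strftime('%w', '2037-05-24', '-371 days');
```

0

First apply '-371 days': 2037-05-24 → 2036-05-18.
2036-05-18 is a Sunday; with Sunday=0 that is 0.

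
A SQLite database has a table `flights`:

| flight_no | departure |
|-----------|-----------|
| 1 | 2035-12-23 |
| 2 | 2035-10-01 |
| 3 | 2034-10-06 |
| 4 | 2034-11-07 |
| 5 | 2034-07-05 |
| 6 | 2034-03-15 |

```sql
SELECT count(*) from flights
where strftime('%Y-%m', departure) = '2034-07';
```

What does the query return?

Rows with year-month 2034-07: 2034-07-05 → 1.

1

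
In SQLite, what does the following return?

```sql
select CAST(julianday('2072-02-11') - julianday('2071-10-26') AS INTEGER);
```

108

5 days remain in October 2071 after the 26th (31 − 26).
November 2071: 30 days.
December 2071: 31 days.
January 2072: 31 days.
Then 11 days into February 2072.
Total: 5 + 30 + 31 + 31 + 11 = 108.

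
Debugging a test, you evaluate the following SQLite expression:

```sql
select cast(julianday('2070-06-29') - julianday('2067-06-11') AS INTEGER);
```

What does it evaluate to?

1114

19 days remain in June 2067 after the 11th (30 − 11).
Full months from July 2067 through May 2070 contribute their day counts.
Then 29 days into June 2070.
Total: 19 + 31 + 31 + 30 + 31 + 30 + 31 + 31 + 29 + 31 + 30 + 31 + 30 + 31 + 31 + 30 + 31 + 30 + 31 + 31 + 28 + 31 + 30 + 31 + 30 + 31 + 31 + 30 + 31 + 30 + 31 + 31 + 28 + 31 + 30 + 31 + 29 = 1114.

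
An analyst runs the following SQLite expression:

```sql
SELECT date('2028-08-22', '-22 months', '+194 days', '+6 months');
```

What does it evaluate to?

2027-11-04

Adding -22 months to 2028-08-22 gives 2026-10-22.
Applying '+194 days' to 2026-10-22: counting 194 days forward gives 2027-05-04.
Adding +6 months to 2027-05-04 gives 2027-11-04.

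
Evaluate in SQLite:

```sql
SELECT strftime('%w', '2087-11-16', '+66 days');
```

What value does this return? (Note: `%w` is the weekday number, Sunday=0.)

3

First apply '+66 days': 2087-11-16 → 2088-01-21.
2088-01-21 is a Wednesday; with Sunday=0 that is 3.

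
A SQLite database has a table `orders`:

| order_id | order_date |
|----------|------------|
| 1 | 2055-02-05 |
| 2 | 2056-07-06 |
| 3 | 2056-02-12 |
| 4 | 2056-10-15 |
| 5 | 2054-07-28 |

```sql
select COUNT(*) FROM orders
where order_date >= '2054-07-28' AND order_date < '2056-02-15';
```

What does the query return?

3

Rows in [2054-07-28, 2056-02-15): 2055-02-05, 2056-02-12, 2054-07-28 → 3 rows.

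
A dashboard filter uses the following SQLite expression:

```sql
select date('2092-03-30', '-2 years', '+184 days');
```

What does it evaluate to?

2090-09-30

Adding -2 years to 2092-03-30 gives 2090-03-30.
Applying '+184 days' to 2090-03-30: counting 184 days forward gives 2090-09-30.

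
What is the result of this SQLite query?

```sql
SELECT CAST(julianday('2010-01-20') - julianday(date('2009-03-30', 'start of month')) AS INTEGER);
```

325

`start of month` rewinds 2009-03-30 to 2009-03-01.
30 days remain in March 2009 after the 1st (31 − 1).
Full months from April 2009 through December 2009 contribute their day counts.
Then 20 days into January 2010.
Total: 30 + 30 + 31 + 30 + 31 + 31 + 30 + 31 + 30 + 31 + 20 = 325.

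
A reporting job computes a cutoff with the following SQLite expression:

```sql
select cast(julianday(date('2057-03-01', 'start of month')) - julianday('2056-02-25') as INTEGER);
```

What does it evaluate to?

`start of month` rewinds 2057-03-01 to 2057-03-01.
4 days remain in February 2056 after the 25th (29 − 25).
Full months from March 2056 through February 2057 contribute their day counts.
Then 1 day into March 2057.
Total: 4 + 31 + 30 + 31 + 30 + 31 + 31 + 30 + 31 + 30 + 31 + 31 + 28 + 1 = 370.

370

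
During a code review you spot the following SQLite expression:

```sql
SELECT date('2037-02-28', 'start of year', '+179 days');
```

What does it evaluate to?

2037-06-29

`start of year` rewinds 2037-02-28 to 2037-01-01.
Applying '+179 days' to 2037-01-01: counting 179 days forward gives 2037-06-29.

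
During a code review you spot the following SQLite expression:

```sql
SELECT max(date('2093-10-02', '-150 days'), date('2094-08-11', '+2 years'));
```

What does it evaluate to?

2096-08-11

date('2093-10-02', '-150 days') → 2093-05-05.
date('2094-08-11', '+2 years') → 2096-08-11.
Later of the two is 2096-08-11.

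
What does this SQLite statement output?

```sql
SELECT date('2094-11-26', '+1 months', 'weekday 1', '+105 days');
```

Adding +1 month to 2094-11-26 gives 2094-12-26.
`weekday 1` advances to the next Monday; 2094-12-26 is a Sunday, so it moves forward to 2094-12-27.
Applying '+105 days' to 2094-12-27: counting 105 days forward gives 2095-04-11.

2095-04-11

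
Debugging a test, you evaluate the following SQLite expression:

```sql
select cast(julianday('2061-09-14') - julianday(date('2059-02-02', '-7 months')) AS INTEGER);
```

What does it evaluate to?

Adding -7 months to 2059-02-02 gives 2058-07-02.
29 days remain in July 2058 after the 2nd (31 − 2).
Full months from August 2058 through August 2061 contribute their day counts.
Then 14 days into September 2061.
Total: 29 + 31 + 30 + 31 + 30 + 31 + 31 + 28 + 31 + 30 + 31 + 30 + 31 + 31 + 30 + 31 + 30 + 31 + 31 + 29 + 31 + 30 + 31 + 30 + 31 + 31 + 30 + 31 + 30 + 31 + 31 + 28 + 31 + 30 + 31 + 30 + 31 + 31 + 14 = 1170.

1170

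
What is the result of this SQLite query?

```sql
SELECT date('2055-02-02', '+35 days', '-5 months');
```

2054-10-09

February 2055 has 28 days; 26 remain after the 2nd, so 27 days reach 2055-03-01.
Advancing 8 more days within March lands on 2055-03-09.
Adding -5 months to 2055-03-09 gives 2054-10-09.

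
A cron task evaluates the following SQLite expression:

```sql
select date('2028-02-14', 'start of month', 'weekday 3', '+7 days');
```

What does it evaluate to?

`start of month` rewinds 2028-02-14 to 2028-02-01.
`weekday 3` advances to the next Wednesday; 2028-02-01 is a Tuesday, so it moves forward to 2028-02-02.
Advancing 7 more days within February lands on 2028-02-09.

2028-02-09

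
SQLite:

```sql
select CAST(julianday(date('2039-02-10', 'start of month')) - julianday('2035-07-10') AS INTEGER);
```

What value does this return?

`start of month` rewinds 2039-02-10 to 2039-02-01.
21 days remain in July 2035 after the 10th (31 − 10).
Full months from August 2035 through January 2039 contribute their day counts.
Then 1 day into February 2039.
Total: 21 + 31 + 30 + 31 + 30 + 31 + 31 + 29 + 31 + 30 + 31 + 30 + 31 + 31 + 30 + 31 + 30 + 31 + 31 + 28 + 31 + 30 + 31 + 30 + 31 + 31 + 30 + 31 + 30 + 31 + 31 + 28 + 31 + 30 + 31 + 30 + 31 + 31 + 30 + 31 + 30 + 31 + 31 + 1 = 1302.

1302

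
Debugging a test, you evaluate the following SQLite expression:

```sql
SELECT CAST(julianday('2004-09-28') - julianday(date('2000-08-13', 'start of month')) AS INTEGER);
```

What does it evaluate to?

`start of month` rewinds 2000-08-13 to 2000-08-01.
30 days remain in August 2000 after the 1st (31 − 1).
Full months from September 2000 through August 2004 contribute their day counts.
Then 28 days into September 2004.
Total: 30 + 30 + 31 + 30 + 31 + 31 + 28 + 31 + 30 + 31 + 30 + 31 + 31 + 30 + 31 + 30 + 31 + 31 + 28 + 31 + 30 + 31 + 30 + 31 + 31 + 30 + 31 + 30 + 31 + 31 + 28 + 31 + 30 + 31 + 30 + 31 + 31 + 30 + 31 + 30 + 31 + 31 + 29 + 31 + 30 + 31 + 30 + 31 + 31 + 28 = 1519.

1519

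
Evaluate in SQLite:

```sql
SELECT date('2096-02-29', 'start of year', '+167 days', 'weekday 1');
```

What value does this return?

`start of year` rewinds 2096-02-29 to 2096-01-01.
Applying '+167 days' to 2096-01-01: counting 167 days forward gives 2096-06-16.
`weekday 1` advances to the next Monday; 2096-06-16 is a Saturday, so it moves forward to 2096-06-18.

2096-06-18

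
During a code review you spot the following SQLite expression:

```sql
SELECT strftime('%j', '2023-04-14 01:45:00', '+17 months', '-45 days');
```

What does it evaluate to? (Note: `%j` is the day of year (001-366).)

First apply '+17 months', '-45 days': 2023-04-14 01:45:00 → 2024-07-31 01:45:00.
Day-of-year for 2024-07-31: days since 2024-01-01 inclusive = 213, zero-padded to 213.

213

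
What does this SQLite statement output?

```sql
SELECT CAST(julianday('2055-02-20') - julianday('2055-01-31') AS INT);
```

20

0 days remain in January 2055 after the 31st (31 − 31).
Then 20 days into February 2055.
Total: 0 + 20 = 20.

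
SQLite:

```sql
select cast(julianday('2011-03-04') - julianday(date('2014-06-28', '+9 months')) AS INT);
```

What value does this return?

-1485

Adding +9 months to 2014-06-28 gives 2015-03-28.
27 days remain in March 2011 after the 4th (31 − 4).
Full months from April 2011 through February 2015 contribute their day counts.
Then 28 days into March 2015.
Total: 27 + 30 + 31 + 30 + 31 + 31 + 30 + 31 + 30 + 31 + 31 + 29 + 31 + 30 + 31 + 30 + 31 + 31 + 30 + 31 + 30 + 31 + 31 + 28 + 31 + 30 + 31 + 30 + 31 + 31 + 30 + 31 + 30 + 31 + 31 + 28 + 31 + 30 + 31 + 30 + 31 + 31 + 30 + 31 + 30 + 31 + 31 + 28 + 28 = 1485.
The subtraction is earlier − later, so the result is −1485 → -1485.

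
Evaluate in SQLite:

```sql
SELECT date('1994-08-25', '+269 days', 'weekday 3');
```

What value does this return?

1995-05-24

Applying '+269 days' to 1994-08-25: counting 269 days forward gives 1995-05-21.
`weekday 3` advances to the next Wednesday; 1995-05-21 is a Sunday, so it moves forward to 1995-05-24.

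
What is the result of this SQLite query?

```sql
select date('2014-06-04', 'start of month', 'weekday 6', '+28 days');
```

`start of month` rewinds 2014-06-04 to 2014-06-01.
`weekday 6` advances to the next Saturday; 2014-06-01 is a Sunday, so it moves forward to 2014-06-07.
June 2014 has 30 days; 23 remain after the 7th, so 24 days reach 2014-07-01.
Advancing 4 more days within July lands on 2014-07-05.

2014-07-05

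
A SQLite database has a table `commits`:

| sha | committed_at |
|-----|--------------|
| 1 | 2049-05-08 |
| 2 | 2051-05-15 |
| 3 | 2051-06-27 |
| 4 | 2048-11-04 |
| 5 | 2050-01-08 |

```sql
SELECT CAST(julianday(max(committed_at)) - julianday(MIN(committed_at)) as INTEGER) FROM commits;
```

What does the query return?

MIN = 2048-11-04, MAX = 2051-06-27.
26 days remain in November 2048 after the 4th (30 − 4).
Full months from December 2048 through May 2051 contribute their day counts.
Then 27 days into June 2051.
Total: 26 + 31 + 31 + 28 + 31 + 30 + 31 + 30 + 31 + 31 + 30 + 31 + 30 + 31 + 31 + 28 + 31 + 30 + 31 + 30 + 31 + 31 + 30 + 31 + 30 + 31 + 31 + 28 + 31 + 30 + 31 + 27 = 965.

965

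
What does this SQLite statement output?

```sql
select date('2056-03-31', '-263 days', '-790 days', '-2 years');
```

2051-05-13

Applying '-263 days' to 2056-03-31: counting 263 days back gives 2055-07-12.
Applying '-790 days' to 2055-07-12: counting 790 days back gives 2053-05-13.
Adding -2 years to 2053-05-13 gives 2051-05-13.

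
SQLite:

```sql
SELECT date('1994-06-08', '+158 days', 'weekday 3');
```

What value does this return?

Applying '+158 days' to 1994-06-08: counting 158 days forward gives 1994-11-13.
`weekday 3` advances to the next Wednesday; 1994-11-13 is a Sunday, so it moves forward to 1994-11-16.

1994-11-16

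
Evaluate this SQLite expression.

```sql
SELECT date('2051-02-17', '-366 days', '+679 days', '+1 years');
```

Applying '-366 days' to 2051-02-17: counting 366 days back gives 2050-02-16.
Applying '+679 days' to 2050-02-16: counting 679 days forward gives 2051-12-27.
Adding +1 year to 2051-12-27 gives 2052-12-27.

2052-12-27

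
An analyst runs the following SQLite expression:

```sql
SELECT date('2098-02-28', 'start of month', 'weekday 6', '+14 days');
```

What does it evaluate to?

`start of month` rewinds 2098-02-28 to 2098-02-01.
`weekday 6` advances to the next Saturday; 2098-02-01 is already a Saturday, so it stays at 2098-02-01.
Advancing 14 more days within February lands on 2098-02-15.

2098-02-15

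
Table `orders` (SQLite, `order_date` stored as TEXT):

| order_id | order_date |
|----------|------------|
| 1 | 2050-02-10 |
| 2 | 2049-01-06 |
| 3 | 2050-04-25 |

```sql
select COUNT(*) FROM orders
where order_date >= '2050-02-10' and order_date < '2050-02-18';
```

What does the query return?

Rows in [2050-02-10, 2050-02-18): 2050-02-10 → 1 row.

1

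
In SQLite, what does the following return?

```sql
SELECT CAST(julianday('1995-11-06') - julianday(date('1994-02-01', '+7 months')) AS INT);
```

Adding +7 months to 1994-02-01 gives 1994-09-01.
29 days remain in September 1994 after the 1st (30 − 1).
Full months from October 1994 through October 1995 contribute their day counts.
Then 6 days into November 1995.
Total: 29 + 31 + 30 + 31 + 31 + 28 + 31 + 30 + 31 + 30 + 31 + 31 + 30 + 31 + 6 = 431.

431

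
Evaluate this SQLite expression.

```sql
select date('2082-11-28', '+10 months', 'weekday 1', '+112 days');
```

2084-01-24

Adding +10 months to 2082-11-28 gives 2083-09-28.
`weekday 1` advances to the next Monday; 2083-09-28 is a Tuesday, so it moves forward to 2083-10-04.
Applying '+112 days' to 2083-10-04: counting 112 days forward gives 2084-01-24.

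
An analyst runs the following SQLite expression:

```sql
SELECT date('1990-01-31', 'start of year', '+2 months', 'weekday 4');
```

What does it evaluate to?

`start of year` rewinds 1990-01-31 to 1990-01-01.
Adding +2 months to 1990-01-01 gives 1990-03-01.
`weekday 4` advances to the next Thursday; 1990-03-01 is already a Thursday, so it stays at 1990-03-01.

1990-03-01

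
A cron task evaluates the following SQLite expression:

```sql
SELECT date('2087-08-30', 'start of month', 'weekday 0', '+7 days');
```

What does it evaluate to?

`start of month` rewinds 2087-08-30 to 2087-08-01.
`weekday 0` advances to the next Sunday; 2087-08-01 is a Friday, so it moves forward to 2087-08-03.
Advancing 7 more days within August lands on 2087-08-10.

2087-08-10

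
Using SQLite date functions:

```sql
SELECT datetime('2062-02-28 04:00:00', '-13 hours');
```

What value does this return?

-13 hours from 2062-02-28 04:00:00 is 2062-02-27 15:00:00 (crosses midnight).

2062-02-27 15:00:00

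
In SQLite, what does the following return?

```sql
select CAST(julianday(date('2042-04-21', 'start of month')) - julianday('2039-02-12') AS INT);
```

1144

`start of month` rewinds 2042-04-21 to 2042-04-01.
16 days remain in February 2039 after the 12th (28 − 12).
Full months from March 2039 through March 2042 contribute their day counts.
Then 1 day into April 2042.
Total: 16 + 31 + 30 + 31 + 30 + 31 + 31 + 30 + 31 + 30 + 31 + 31 + 29 + 31 + 30 + 31 + 30 + 31 + 31 + 30 + 31 + 30 + 31 + 31 + 28 + 31 + 30 + 31 + 30 + 31 + 31 + 30 + 31 + 30 + 31 + 31 + 28 + 31 + 1 = 1144.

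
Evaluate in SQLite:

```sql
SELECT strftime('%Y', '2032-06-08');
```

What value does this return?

`%Y` extracts the 4-digit year: 2032.

2032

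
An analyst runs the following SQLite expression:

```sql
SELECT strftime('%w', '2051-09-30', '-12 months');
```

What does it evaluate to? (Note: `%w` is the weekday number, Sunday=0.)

First apply '-12 months': 2051-09-30 → 2050-09-30.
2050-09-30 is a Friday; with Sunday=0 that is 5.

5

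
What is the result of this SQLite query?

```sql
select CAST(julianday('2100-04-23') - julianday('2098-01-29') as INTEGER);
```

814

2 days remain in January 2098 after the 29th (31 − 29).
Full months from February 2098 through March 2100 contribute their day counts.
Then 23 days into April 2100.
Total: 2 + 28 + 31 + 30 + 31 + 30 + 31 + 31 + 30 + 31 + 30 + 31 + 31 + 28 + 31 + 30 + 31 + 30 + 31 + 31 + 30 + 31 + 30 + 31 + 31 + 28 + 31 + 23 = 814.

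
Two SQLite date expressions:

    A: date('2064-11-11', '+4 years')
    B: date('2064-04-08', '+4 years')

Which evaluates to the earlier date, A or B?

B

A = 2068-11-11.
B = 2068-04-08.
B is earlier.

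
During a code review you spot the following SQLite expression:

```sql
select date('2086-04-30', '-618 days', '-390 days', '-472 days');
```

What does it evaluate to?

Applying '-618 days' to 2086-04-30: counting 618 days back gives 2084-08-20.
Applying '-390 days' to 2084-08-20: counting 390 days back gives 2083-07-27.
Applying '-472 days' to 2083-07-27: counting 472 days back gives 2082-04-11.

2082-04-11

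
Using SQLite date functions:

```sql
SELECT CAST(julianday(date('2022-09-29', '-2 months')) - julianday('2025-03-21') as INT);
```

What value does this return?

Adding -2 months to 2022-09-29 gives 2022-07-29.
2 days remain in July 2022 after the 29th (31 − 29).
Full months from August 2022 through February 2025 contribute their day counts.
Then 21 days into March 2025.
Total: 2 + 31 + 30 + 31 + 30 + 31 + 31 + 28 + 31 + 30 + 31 + 30 + 31 + 31 + 30 + 31 + 30 + 31 + 31 + 29 + 31 + 30 + 31 + 30 + 31 + 31 + 30 + 31 + 30 + 31 + 31 + 28 + 21 = 966.
The subtraction is earlier − later, so the result is −966 → -966.

-966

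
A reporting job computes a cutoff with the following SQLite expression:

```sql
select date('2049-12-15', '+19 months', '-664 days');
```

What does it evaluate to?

2049-09-19

Adding +19 months to 2049-12-15 gives 2051-07-15.
Applying '-664 days' to 2051-07-15: counting 664 days back gives 2049-09-19.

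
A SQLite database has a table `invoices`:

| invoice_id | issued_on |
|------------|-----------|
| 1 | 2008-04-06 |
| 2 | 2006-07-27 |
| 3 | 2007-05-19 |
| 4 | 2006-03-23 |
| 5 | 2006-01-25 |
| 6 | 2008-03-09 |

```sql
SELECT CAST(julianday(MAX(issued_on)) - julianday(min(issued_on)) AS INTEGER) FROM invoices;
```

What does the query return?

802

MIN = 2006-01-25, MAX = 2008-04-06.
6 days remain in January 2006 after the 25th (31 − 25).
Full months from February 2006 through March 2008 contribute their day counts.
Then 6 days into April 2008.
Total: 6 + 28 + 31 + 30 + 31 + 30 + 31 + 31 + 30 + 31 + 30 + 31 + 31 + 28 + 31 + 30 + 31 + 30 + 31 + 31 + 30 + 31 + 30 + 31 + 31 + 29 + 31 + 6 = 802.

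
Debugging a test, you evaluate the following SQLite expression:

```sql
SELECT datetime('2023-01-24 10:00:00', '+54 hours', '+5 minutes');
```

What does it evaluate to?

2023-01-26 16:05:00

+54 hours from 2023-01-24 10:00:00 is 2023-01-26 16:00:00 (crosses midnight).
+5 minutes from 2023-01-26 16:00:00 is 2023-01-26 16:05:00.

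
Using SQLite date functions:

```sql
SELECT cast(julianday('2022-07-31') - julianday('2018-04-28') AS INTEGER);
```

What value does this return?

1555

2 days remain in April 2018 after the 28th (30 − 28).
Full months from May 2018 through June 2022 contribute their day counts.
Then 31 days into July 2022.
Total: 2 + 31 + 30 + 31 + 31 + 30 + 31 + 30 + 31 + 31 + 28 + 31 + 30 + 31 + 30 + 31 + 31 + 30 + 31 + 30 + 31 + 31 + 29 + 31 + 30 + 31 + 30 + 31 + 31 + 30 + 31 + 30 + 31 + 31 + 28 + 31 + 30 + 31 + 30 + 31 + 31 + 30 + 31 + 30 + 31 + 31 + 28 + 31 + 30 + 31 + 30 + 31 = 1555.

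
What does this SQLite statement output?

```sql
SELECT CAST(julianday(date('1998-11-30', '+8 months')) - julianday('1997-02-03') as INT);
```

907

Adding +8 months to 1998-11-30 gives 1999-07-30.
25 days remain in February 1997 after the 3rd (28 − 3).
Full months from March 1997 through June 1999 contribute their day counts.
Then 30 days into July 1999.
Total: 25 + 31 + 30 + 31 + 30 + 31 + 31 + 30 + 31 + 30 + 31 + 31 + 28 + 31 + 30 + 31 + 30 + 31 + 31 + 30 + 31 + 30 + 31 + 31 + 28 + 31 + 30 + 31 + 30 + 30 = 907.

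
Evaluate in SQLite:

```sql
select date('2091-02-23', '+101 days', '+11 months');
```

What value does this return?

Applying '+101 days' to 2091-02-23: counting 101 days forward gives 2091-06-04.
Adding +11 months to 2091-06-04 gives 2092-05-04.

2092-05-04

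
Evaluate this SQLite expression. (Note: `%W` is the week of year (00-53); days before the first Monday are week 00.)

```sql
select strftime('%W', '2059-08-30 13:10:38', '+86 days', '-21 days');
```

44

First apply '+86 days', '-21 days': 2059-08-30 13:10:38 → 2059-11-03 13:10:38.
2059-11-03 is a Monday. SQLite's %W counts Mondays since the year started; the result is 44.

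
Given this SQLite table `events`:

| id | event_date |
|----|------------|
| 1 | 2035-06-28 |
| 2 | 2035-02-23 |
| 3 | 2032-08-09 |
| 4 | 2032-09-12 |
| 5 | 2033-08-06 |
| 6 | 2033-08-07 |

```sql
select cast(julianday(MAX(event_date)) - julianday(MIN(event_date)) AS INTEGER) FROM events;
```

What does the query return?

1053

MIN = 2032-08-09, MAX = 2035-06-28.
22 days remain in August 2032 after the 9th (31 − 9).
Full months from September 2032 through May 2035 contribute their day counts.
Then 28 days into June 2035.
Total: 22 + 30 + 31 + 30 + 31 + 31 + 28 + 31 + 30 + 31 + 30 + 31 + 31 + 30 + 31 + 30 + 31 + 31 + 28 + 31 + 30 + 31 + 30 + 31 + 31 + 30 + 31 + 30 + 31 + 31 + 28 + 31 + 30 + 31 + 28 = 1053.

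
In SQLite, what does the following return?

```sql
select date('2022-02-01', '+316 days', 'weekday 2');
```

2022-12-20

Applying '+316 days' to 2022-02-01: counting 316 days forward gives 2022-12-14.
`weekday 2` advances to the next Tuesday; 2022-12-14 is a Wednesday, so it moves forward to 2022-12-20.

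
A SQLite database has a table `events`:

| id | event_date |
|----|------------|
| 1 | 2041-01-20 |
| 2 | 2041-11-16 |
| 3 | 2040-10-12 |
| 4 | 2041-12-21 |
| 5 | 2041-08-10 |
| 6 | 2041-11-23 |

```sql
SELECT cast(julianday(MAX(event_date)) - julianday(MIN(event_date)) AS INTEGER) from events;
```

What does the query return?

MIN = 2040-10-12, MAX = 2041-12-21.
19 days remain in October 2040 after the 12th (31 − 12).
Full months from November 2040 through November 2041 contribute their day counts.
Then 21 days into December 2041.
Total: 19 + 30 + 31 + 31 + 28 + 31 + 30 + 31 + 30 + 31 + 31 + 30 + 31 + 30 + 21 = 435.

435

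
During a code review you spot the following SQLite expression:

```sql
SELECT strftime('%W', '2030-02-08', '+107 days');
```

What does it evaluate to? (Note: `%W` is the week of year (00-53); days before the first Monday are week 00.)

20

First apply '+107 days': 2030-02-08 → 2030-05-26.
2030-05-26 is a Sunday. SQLite's %W counts Mondays since the year started; the result is 20.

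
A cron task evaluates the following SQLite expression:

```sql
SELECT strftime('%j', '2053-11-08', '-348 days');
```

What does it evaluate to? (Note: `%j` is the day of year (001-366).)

First apply '-348 days': 2053-11-08 → 2052-11-25.
Day-of-year for 2052-11-25: days since 2052-01-01 inclusive = 330, zero-padded to 330.

330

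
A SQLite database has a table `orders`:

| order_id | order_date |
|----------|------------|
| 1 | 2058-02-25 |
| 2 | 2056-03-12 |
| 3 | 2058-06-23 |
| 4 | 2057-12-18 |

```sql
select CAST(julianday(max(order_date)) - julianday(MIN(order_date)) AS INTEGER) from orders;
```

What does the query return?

MIN = 2056-03-12, MAX = 2058-06-23.
19 days remain in March 2056 after the 12th (31 − 12).
Full months from April 2056 through May 2058 contribute their day counts.
Then 23 days into June 2058.
Total: 19 + 30 + 31 + 30 + 31 + 31 + 30 + 31 + 30 + 31 + 31 + 28 + 31 + 30 + 31 + 30 + 31 + 31 + 30 + 31 + 30 + 31 + 31 + 28 + 31 + 30 + 31 + 23 = 833.

833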